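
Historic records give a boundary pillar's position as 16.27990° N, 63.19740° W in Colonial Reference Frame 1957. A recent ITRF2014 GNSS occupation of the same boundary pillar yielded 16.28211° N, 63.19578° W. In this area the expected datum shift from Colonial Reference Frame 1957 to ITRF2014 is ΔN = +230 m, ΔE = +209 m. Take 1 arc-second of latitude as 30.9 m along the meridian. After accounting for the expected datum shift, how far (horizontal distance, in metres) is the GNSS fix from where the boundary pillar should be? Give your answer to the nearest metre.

Observed coordinate differences: Δφ = +0.00221°, Δλ = +0.00162°.
Converting to metres (1° lat = 111240 m, cos φ = 0.959904): observed ΔN = 245.8 m, observed ΔE = 173.0 m.
Subtracting the expected shift leaves a residual of 245.8 − (230) = 15.8 m north and 173.0 − (209) = -36.0 m east.
Residual distance = √(15.8² + (-36.0)²) = 39.3 m.

39 m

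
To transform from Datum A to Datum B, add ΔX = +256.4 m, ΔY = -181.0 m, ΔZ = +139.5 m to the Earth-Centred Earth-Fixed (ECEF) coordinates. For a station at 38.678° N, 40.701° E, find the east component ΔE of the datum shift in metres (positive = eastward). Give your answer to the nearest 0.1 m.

ΔE = -304.4 m

At φ = 38.678°, λ = 40.701°: sin φ = 0.624943, cos φ = 0.780670, sin λ = 0.652112, cos λ = 0.758123.
ΔE = −sin λ·ΔX + cos λ·ΔY = −(0.652112)·(256.4) + (0.758123)·(-181.0) = -304.42 m.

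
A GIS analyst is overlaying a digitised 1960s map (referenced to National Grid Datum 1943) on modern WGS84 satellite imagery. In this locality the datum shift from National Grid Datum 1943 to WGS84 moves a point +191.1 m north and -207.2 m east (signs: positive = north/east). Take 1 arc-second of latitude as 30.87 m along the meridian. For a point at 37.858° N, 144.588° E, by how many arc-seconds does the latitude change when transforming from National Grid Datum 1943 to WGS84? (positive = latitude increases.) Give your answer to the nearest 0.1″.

1″ of latitude = 30.87 m, so Δφ = 191.1 / 30.87 = 6.190″.

Δφ = 6.2″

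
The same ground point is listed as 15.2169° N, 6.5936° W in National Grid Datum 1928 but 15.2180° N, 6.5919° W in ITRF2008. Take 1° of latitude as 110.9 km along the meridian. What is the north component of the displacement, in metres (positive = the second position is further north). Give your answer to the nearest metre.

Δφ = 15.2180° − 15.2169° = +0.0011°; Δλ = -6.5919° − -6.5936° = +0.0017°.
ΔN = Δφ × 110900 = 122.0 m; ΔE = Δλ × 110900 × cos(15.2169°) = +0.0017 × 110900 × 0.964939 = 181.9 m.

ΔN = 122 m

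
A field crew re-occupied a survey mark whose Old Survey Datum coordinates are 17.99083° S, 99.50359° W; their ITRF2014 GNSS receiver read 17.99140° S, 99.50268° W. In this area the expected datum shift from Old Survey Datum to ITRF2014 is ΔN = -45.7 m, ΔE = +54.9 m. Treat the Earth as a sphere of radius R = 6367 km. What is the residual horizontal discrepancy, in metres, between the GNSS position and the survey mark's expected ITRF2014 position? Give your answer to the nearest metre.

45 m

Observed coordinate differences: Δφ = -0.00057°, Δλ = +0.00091°.
Converting to metres (1° lat = 111125 m, cos φ = 0.951106): observed ΔN = -63.3 m, observed ΔE = 96.2 m.
Subtracting the expected shift leaves a residual of -63.3 − (-45.7) = -17.6 m north and 96.2 − (54.9) = 41.3 m east.
Residual distance = √((-17.6)² + 41.3²) = 44.9 m.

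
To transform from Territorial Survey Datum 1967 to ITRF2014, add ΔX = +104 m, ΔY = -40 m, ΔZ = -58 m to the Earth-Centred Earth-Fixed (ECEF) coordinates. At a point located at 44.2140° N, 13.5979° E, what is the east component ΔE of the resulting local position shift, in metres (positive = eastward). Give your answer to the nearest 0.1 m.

ΔE = -63.3 m

The local east axis at (φ, λ) is (−sin λ, cos λ, 0), so ΔE = −sin(13.5979°)·104 + cos(13.5979°)·(-40) = -63.33 m.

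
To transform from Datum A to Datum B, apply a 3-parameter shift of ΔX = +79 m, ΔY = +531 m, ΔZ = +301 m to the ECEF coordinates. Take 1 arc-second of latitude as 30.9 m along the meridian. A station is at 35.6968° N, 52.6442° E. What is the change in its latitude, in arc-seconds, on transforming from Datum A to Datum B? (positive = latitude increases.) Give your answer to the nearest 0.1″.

Δφ = -1.0″

sin φ = 0.583496, cos φ = 0.812116, sin λ = 0.794883, cos λ = 0.606763.
North component: ΔN = −sin φ cos λ·ΔX − sin φ sin λ·ΔY + cos φ·ΔZ = −(0.583496)(0.606763)(79) − (0.583496)(0.794883)(531) + (0.812116)(301) = -29.81 m.
1° of latitude spans 3600 × 30.90 = 111240 m, so Δφ = -29.81 / 111240 × 3600 = -0.965″.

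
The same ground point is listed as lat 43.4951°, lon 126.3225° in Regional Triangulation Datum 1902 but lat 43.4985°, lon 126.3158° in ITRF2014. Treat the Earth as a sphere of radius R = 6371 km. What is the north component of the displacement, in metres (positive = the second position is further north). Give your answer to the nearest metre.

Δφ = 43.4985° − 43.4951° = +0.0034°; Δλ = 126.3158° − 126.3225° = -0.0067°.
1° along a meridian = πR/180 = 111195 m.
ΔN = Δφ × 111195 = 378.1 m; ΔE = Δλ × 111195 × cos(43.4951°) = -0.0067 × 111195 × 0.725433 = -540.5 m.

ΔN = 378 m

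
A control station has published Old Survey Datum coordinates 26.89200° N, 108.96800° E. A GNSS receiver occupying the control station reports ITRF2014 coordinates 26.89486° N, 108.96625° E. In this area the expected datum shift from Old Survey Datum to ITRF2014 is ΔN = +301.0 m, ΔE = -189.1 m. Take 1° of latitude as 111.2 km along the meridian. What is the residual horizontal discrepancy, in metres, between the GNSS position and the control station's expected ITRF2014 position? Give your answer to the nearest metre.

Observed coordinate differences: Δφ = +0.00286°, Δλ = -0.00175°.
Converting to metres (1° lat = 111200 m, cos φ = 0.891861): observed ΔN = 318.0 m, observed ΔE = -173.6 m.
Subtracting the expected shift leaves a residual of 318.0 − (301.0) = 17.0 m north and -173.6 − (-189.1) = 15.5 m east.
Residual distance = √(17.0² + 15.5²) = 23.1 m.

23 m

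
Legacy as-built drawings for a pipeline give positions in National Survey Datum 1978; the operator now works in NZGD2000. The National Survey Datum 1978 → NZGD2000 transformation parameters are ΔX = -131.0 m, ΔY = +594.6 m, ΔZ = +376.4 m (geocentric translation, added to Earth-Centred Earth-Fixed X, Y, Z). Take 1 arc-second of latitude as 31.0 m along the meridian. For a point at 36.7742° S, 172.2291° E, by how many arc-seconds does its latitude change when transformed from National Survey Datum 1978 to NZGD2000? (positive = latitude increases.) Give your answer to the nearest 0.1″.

sin φ = -0.598663, cos φ = 0.801001, sin λ = 0.135212, cos λ = -0.990817.
North component: ΔN = −sin φ cos λ·ΔX − sin φ sin λ·ΔY + cos φ·ΔZ = −(-0.598663)(-0.990817)(-131.0) − (-0.598663)(0.135212)(594.6) + (0.801001)(376.4) = 427.33 m.
1° of latitude spans 3600 × 31.00 = 111600 m, so Δφ = 427.33 / 111600 × 3600 = 13.785″.

Δφ = 13.8″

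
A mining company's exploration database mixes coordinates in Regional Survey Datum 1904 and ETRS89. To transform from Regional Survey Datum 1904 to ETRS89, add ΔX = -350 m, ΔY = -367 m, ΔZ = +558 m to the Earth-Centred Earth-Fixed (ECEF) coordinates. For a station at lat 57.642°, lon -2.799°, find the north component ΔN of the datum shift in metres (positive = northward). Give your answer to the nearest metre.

At φ = 57.642°, λ = -2.799°: sin φ = 0.844720, cos φ = 0.535208, sin λ = -0.048832, cos λ = 0.998807.
ΔN = −sin φ cos λ·ΔX − sin φ sin λ·ΔY + cos φ·ΔZ = −(0.844720)(0.998807)(-350) − (0.844720)(-0.048832)(-367) + (0.535208)(558) = 578.81 m.

ΔN = 579 m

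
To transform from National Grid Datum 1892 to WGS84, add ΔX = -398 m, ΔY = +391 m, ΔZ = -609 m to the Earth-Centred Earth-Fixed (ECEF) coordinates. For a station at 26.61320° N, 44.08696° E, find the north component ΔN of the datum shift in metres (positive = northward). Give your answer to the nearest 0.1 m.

At φ = 26.61320°, λ = 44.08696°: sin φ = 0.447965, cos φ = 0.894051, sin λ = 0.695749, cos λ = 0.718285.
ΔN = −sin φ cos λ·ΔX − sin φ sin λ·ΔY + cos φ·ΔZ = −(0.447965)(0.718285)(-398) − (0.447965)(0.695749)(391) + (0.894051)(-609) = -538.28 m.

ΔN = -538.3 m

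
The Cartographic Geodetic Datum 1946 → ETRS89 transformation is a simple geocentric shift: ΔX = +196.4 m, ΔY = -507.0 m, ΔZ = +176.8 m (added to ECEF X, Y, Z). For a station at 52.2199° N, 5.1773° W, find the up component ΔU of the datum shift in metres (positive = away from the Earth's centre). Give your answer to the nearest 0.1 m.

ΔU = 287.6 m

The local up (radial) axis is (cos φ cos λ, cos φ sin λ, sin φ), giving ΔU = 119.830 + 28.028 + 139.737 = 287.60 m.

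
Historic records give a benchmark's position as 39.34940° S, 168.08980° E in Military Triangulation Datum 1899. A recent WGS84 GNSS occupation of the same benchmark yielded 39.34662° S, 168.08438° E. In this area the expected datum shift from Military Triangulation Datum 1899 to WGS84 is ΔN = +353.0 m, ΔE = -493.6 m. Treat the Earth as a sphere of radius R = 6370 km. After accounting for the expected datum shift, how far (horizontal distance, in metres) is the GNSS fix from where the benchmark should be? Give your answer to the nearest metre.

52 m

Observed coordinate differences: Δφ = +0.00278°, Δλ = -0.00542°.
Converting to metres (1° lat = 111177 m, cos φ = 0.773294): observed ΔN = 309.1 m, observed ΔE = -466.0 m.
Subtracting the expected shift leaves a residual of 309.1 − (353.0) = -43.9 m north and -466.0 − (-493.6) = 27.6 m east.
Residual distance = √((-43.9)² + 27.6²) = 51.9 m.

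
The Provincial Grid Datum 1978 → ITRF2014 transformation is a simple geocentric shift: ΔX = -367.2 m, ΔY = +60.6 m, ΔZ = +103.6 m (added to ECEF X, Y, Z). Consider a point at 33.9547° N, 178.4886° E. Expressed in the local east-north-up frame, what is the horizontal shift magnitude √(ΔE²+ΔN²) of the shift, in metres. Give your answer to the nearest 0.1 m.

At φ = 33.9547°, λ = 178.4886°: sin φ = 0.558537, cos φ = 0.829479, sin λ = 0.026376, cos λ = -0.999652.
ΔE = −sin λ·ΔX + cos λ·ΔY = −(0.026376)·(-367.2) + (-0.999652)·(60.6) = -50.89 m.
ΔN = −sin φ cos λ·ΔX − sin φ sin λ·ΔY + cos φ·ΔZ = −(0.558537)(-0.999652)(-367.2) − (0.558537)(0.026376)(60.6) + (0.829479)(103.6) = -119.98 m.
Horizontal magnitude = √(ΔE² + ΔN²) = √((-50.89)² + (-119.98)²) = 130.33 m.

130.3 m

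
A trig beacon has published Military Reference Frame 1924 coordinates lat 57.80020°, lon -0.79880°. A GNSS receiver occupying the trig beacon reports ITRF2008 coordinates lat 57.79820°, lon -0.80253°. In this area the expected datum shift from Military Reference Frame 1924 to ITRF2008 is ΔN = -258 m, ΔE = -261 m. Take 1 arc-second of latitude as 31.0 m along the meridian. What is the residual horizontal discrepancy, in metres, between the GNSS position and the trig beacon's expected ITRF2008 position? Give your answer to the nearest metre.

Observed coordinate differences: Δφ = -0.00200°, Δλ = -0.00373°.
Converting to metres (1° lat = 111600 m, cos φ = 0.532873): observed ΔN = -223.2 m, observed ΔE = -221.8 m.
Subtracting the expected shift leaves a residual of -223.2 − (-258) = 34.8 m north and -221.8 − (-261) = 39.2 m east.
Residual distance = √(34.8² + 39.2²) = 52.4 m.

52 m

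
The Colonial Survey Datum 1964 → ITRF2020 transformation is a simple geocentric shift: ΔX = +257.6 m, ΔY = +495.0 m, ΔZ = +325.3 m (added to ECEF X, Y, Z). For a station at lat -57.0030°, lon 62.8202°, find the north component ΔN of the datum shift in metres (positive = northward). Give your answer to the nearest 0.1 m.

ΔN = 645.2 m

At φ = -57.0030°, λ = 62.8202°: sin φ = -0.838699, cos φ = 0.544595, sin λ = 0.889577, cos λ = 0.456784.
ΔN = −sin φ cos λ·ΔX − sin φ sin λ·ΔY + cos φ·ΔZ = −(-0.838699)(0.456784)(257.6) − (-0.838699)(0.889577)(495.0) + (0.544595)(325.3) = 645.16 m.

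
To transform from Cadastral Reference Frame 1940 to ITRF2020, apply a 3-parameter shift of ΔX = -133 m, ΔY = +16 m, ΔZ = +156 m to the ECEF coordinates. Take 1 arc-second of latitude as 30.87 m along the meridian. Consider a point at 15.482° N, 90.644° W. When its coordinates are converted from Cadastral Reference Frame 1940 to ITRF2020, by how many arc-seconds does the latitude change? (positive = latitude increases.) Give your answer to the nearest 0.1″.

Δφ = 5.0″

sin φ = 0.266936, cos φ = 0.963714, sin λ = -0.999937, cos λ = -0.011240.
North component: ΔN = −sin φ cos λ·ΔX − sin φ sin λ·ΔY + cos φ·ΔZ = −(0.266936)(-0.011240)(-133) − (0.266936)(-0.999937)(16) + (0.963714)(156) = 154.21 m.
1° of latitude spans 3600 × 30.87 = 111132 m, so Δφ = 154.21 / 111132 × 3600 = 4.996″.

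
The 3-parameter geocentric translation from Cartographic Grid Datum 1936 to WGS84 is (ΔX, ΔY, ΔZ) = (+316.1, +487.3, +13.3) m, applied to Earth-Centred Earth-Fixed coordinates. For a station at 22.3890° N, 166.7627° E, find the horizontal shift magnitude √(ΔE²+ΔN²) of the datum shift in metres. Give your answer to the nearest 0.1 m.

The local east axis at (φ, λ) is (−sin λ, cos λ, 0), so ΔE = −sin(166.7627°)·316.1 + cos(166.7627°)·487.3 = -546.73 m.
The local north axis is (−sin φ cos λ, −sin φ sin λ, cos φ), giving ΔN = 117.201 − 42.502 + 12.297 = 87.00 m.
Horizontal magnitude = √(ΔE² + ΔN²) = √((-546.73)² + 87.00²) = 553.61 m.

553.6 m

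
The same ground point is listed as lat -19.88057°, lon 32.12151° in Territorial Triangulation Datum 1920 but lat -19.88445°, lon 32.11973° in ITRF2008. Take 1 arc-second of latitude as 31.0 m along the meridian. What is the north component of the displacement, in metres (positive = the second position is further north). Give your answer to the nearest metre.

Δφ = -19.88445° − -19.88057° = -0.00388°; Δλ = 32.11973° − 32.12151° = -0.00178°.
1° of latitude = 3600 × 31.00 = 111600 m.
ΔN = Δφ × 111600 = -433.0 m; ΔE = Δλ × 111600 × cos(-19.88057°) = -0.00178 × 111600 × 0.940404 = -186.8 m.

ΔN = -433 m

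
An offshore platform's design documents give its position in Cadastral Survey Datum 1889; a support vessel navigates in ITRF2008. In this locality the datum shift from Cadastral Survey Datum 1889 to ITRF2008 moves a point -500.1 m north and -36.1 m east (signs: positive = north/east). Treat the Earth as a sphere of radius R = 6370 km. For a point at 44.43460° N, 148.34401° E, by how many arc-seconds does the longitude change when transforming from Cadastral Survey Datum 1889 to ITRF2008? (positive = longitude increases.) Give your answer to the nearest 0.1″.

At latitude 44.43460°, cos φ = 0.714050.
One radian of longitude at latitude φ spans R cos φ, so Δλ = ΔE / (R cos φ) = -36.1 / (6370000 × 0.714050) = -7.9367e-06 rad = -1.637″.

Δλ = -1.6″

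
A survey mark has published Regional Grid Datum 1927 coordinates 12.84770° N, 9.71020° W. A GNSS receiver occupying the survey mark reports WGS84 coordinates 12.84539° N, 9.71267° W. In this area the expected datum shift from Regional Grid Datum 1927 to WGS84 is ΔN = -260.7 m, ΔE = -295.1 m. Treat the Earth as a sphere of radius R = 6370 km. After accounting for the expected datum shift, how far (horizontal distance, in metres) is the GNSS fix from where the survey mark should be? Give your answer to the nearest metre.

28 m

Observed coordinate differences: Δφ = -0.00231°, Δλ = -0.00247°.
Converting to metres (1° lat = 111177 m, cos φ = 0.974965): observed ΔN = -256.8 m, observed ΔE = -267.7 m.
Subtracting the expected shift leaves a residual of -256.8 − (-260.7) = 3.9 m north and -267.7 − (-295.1) = 27.4 m east.
Residual distance = √(3.9² + 27.4²) = 27.6 m.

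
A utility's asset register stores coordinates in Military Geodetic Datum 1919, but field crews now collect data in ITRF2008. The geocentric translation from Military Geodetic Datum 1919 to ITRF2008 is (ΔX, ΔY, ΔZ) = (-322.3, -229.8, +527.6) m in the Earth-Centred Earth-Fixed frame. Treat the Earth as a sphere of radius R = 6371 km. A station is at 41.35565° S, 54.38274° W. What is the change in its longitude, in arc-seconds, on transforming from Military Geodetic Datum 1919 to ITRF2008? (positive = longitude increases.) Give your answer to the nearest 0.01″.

sin φ = -0.660731, cos φ = 0.750623, sin λ = -0.812925, cos λ = 0.582368.
East component: ΔE = −sin λ·ΔX + cos λ·ΔY = −(-0.812925)(-322.3) + (0.582368)(-229.8) = -395.83 m.
1° of latitude spans πR/180 = 111195 m; at latitude φ, 1° of longitude spans that × cos φ = 83465.4 m, so Δλ = -395.83 / 83465.4 × 3600 = -17.073″.

Δλ = -17.07″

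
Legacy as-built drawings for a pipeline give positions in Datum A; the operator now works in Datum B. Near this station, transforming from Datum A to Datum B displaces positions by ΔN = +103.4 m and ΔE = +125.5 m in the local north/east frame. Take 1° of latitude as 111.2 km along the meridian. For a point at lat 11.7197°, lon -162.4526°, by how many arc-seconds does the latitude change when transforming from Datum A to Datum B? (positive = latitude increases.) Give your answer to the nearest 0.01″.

1° of latitude = 111.2 km, so Δφ = 103.4 / 111200 = 0.0009299° = 3.347″.

Δφ = 3.35″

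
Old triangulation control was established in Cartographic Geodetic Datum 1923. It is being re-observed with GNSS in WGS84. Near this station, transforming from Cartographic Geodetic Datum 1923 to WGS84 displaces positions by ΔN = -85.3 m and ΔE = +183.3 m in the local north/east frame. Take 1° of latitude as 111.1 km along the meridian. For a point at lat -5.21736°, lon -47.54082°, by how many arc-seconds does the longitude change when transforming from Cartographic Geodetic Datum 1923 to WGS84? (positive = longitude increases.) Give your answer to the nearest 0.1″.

At latitude -5.21736°, cos φ = 0.995857.
1° of longitude at this latitude = 111.1 × cos φ = 110.64 km, so Δλ = 183.3 / 110639.7 = 0.0016567° = 5.964″.

Δλ = 6.0″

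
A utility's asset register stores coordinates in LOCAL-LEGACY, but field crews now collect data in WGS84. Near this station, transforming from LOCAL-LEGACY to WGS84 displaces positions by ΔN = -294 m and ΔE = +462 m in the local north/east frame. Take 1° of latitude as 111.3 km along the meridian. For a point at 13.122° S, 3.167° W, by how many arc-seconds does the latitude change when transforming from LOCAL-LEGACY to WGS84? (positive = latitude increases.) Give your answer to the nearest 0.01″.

Δφ = -9.51″

1° of latitude = 111.3 km, so Δφ = -294.0 / 111300 = -0.0026415° = -9.509″.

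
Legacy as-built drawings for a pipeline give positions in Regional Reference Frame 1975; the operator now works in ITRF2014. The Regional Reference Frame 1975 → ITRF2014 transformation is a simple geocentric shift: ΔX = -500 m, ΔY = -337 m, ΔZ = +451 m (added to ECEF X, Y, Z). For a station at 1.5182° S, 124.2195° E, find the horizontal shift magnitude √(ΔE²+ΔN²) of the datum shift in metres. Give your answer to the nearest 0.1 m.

At φ = -1.5182°, λ = 124.2195°: sin φ = -0.026494, cos φ = 0.999649, sin λ = 0.826889, cos λ = -0.562365.
ΔE = −sin λ·ΔX + cos λ·ΔY = −(0.826889)·(-500) + (-0.562365)·(-337) = 602.96 m.
ΔN = −sin φ cos λ·ΔX − sin φ sin λ·ΔY + cos φ·ΔZ = −(-0.026494)(-0.562365)(-500) − (-0.026494)(0.826889)(-337) + (0.999649)(451) = 450.91 m.
Horizontal magnitude = √(ΔE² + ΔN²) = √(602.96² + 450.91²) = 752.92 m.

752.9 m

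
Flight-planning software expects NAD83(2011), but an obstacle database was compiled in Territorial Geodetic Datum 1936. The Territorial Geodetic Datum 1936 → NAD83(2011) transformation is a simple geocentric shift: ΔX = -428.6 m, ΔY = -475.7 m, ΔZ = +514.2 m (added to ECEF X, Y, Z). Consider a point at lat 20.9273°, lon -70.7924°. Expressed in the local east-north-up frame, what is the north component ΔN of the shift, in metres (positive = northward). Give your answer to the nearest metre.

At φ = 20.9273°, λ = -70.7924°: sin φ = 0.357183, cos φ = 0.934034, sin λ = -0.944333, cos λ = 0.328992.
ΔN = −sin φ cos λ·ΔX − sin φ sin λ·ΔY + cos φ·ΔZ = −(0.357183)(0.328992)(-428.6) − (0.357183)(-0.944333)(-475.7) + (0.934034)(514.2) = 370.19 m.

ΔN = 370 m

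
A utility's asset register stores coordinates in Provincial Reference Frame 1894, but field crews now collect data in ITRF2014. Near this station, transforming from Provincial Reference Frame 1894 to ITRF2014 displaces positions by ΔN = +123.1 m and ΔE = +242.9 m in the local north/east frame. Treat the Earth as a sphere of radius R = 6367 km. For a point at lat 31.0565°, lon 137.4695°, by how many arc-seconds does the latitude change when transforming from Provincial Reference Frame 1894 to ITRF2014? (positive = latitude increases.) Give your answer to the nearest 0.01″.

Δφ = 3.99″

On a sphere of radius R, 1 rad of latitude = R, so Δφ = ΔN / R = 123.1 / 6367000 = 1.9334e-05 rad = 3.988″.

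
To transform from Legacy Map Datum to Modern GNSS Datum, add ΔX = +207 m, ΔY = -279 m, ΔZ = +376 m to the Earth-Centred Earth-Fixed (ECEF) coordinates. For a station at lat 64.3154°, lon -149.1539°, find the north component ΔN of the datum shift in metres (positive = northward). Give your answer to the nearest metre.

ΔN = 194 m

At φ = 64.3154°, λ = -149.1539°: sin φ = 0.901194, cos φ = 0.433417, sin λ = -0.512734, cos λ = -0.858548.
ΔN = −sin φ cos λ·ΔX − sin φ sin λ·ΔY + cos φ·ΔZ = −(0.901194)(-0.858548)(207) − (0.901194)(-0.512734)(-279) + (0.433417)(376) = 194.21 m.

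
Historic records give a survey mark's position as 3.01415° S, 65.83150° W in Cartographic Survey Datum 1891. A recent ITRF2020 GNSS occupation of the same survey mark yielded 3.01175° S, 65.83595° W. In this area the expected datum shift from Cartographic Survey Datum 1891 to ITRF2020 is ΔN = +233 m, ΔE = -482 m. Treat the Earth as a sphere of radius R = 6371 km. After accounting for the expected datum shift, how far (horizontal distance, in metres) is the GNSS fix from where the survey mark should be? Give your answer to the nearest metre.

36 m

Observed coordinate differences: Δφ = +0.00240°, Δλ = -0.00445°.
Converting to metres (1° lat = 111195 m, cos φ = 0.998617): observed ΔN = 266.9 m, observed ΔE = -494.1 m.
Subtracting the expected shift leaves a residual of 266.9 − (233) = 33.9 m north and -494.1 − (-482) = -12.1 m east.
Residual distance = √(33.9² + (-12.1)²) = 36.0 m.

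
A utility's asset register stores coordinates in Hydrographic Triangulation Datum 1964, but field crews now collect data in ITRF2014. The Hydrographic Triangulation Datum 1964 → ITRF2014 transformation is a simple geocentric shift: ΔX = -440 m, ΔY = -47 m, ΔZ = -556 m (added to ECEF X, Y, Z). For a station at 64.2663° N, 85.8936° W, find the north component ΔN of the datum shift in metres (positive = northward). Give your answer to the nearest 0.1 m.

ΔN = -255.3 m

The local north axis is (−sin φ cos λ, −sin φ sin λ, cos φ), giving ΔN = 28.383 − 42.230 − 241.409 = -255.26 m.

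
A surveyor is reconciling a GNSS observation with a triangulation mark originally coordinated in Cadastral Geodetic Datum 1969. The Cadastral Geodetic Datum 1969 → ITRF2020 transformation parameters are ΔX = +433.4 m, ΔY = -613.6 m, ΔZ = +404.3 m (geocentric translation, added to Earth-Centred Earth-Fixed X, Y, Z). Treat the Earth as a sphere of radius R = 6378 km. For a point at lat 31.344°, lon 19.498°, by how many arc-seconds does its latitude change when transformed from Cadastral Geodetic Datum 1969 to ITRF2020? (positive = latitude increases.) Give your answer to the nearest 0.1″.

sin φ = 0.520175, cos φ = 0.854060, sin λ = 0.333774, cos λ = 0.942653.
North component: ΔN = −sin φ cos λ·ΔX − sin φ sin λ·ΔY + cos φ·ΔZ = −(0.520175)(0.942653)(433.4) − (0.520175)(0.333774)(-613.6) + (0.854060)(404.3) = 239.31 m.
1° of latitude spans πR/180 = 111317 m, so Δφ = 239.31 / 111317 × 3600 = 7.739″.

Δφ = 7.7″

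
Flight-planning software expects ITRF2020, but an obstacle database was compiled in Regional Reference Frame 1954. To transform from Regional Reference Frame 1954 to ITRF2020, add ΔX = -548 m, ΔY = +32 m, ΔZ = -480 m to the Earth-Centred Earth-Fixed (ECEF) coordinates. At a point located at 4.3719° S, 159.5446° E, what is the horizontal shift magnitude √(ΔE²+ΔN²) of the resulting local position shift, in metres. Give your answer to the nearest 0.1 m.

At φ = -4.3719°, λ = 159.5446°: sin φ = -0.076230, cos φ = 0.997090, sin λ = 0.349478, cos λ = -0.936945.
ΔE = −sin λ·ΔX + cos λ·ΔY = −(0.349478)·(-548) + (-0.936945)·(32) = 161.53 m.
ΔN = −sin φ cos λ·ΔX − sin φ sin λ·ΔY + cos φ·ΔZ = −(-0.076230)(-0.936945)(-548) − (-0.076230)(0.349478)(32) + (0.997090)(-480) = -438.61 m.
Horizontal magnitude = √(ΔE² + ΔN²) = √(161.53² + (-438.61)²) = 467.41 m.

467.4 m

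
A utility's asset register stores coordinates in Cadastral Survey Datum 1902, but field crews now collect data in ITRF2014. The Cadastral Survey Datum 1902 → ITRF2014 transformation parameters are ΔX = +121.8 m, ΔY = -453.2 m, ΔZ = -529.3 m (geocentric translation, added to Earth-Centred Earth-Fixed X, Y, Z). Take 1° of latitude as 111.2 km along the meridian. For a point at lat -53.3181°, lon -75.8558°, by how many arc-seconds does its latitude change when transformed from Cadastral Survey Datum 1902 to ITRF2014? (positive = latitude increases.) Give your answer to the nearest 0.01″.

sin φ = -0.801964, cos φ = 0.597372, sin λ = -0.969684, cos λ = 0.244363.
North component: ΔN = −sin φ cos λ·ΔX − sin φ sin λ·ΔY + cos φ·ΔZ = −(-0.801964)(0.244363)(121.8) − (-0.801964)(-0.969684)(-453.2) + (0.597372)(-529.3) = 60.11 m.
1° of latitude spans 111200 m, so Δφ = 60.11 / 111200 × 3600 = 1.946″.

Δφ = 1.95″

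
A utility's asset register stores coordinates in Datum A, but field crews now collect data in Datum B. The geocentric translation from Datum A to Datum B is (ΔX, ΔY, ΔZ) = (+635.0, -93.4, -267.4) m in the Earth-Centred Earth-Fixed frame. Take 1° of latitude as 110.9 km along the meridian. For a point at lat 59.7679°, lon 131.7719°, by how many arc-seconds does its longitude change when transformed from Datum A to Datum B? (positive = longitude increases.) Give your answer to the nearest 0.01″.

sin φ = 0.863993, cos φ = 0.503504, sin λ = 0.745803, cos λ = -0.666167.
East component: ΔE = −sin λ·ΔX + cos λ·ΔY = −(0.745803)(635.0) + (-0.666167)(-93.4) = -411.36 m.
1° of latitude spans 110900 m; at latitude φ, 1° of longitude spans that × cos φ = 55838.6 m, so Δλ = -411.36 / 55838.6 × 3600 = -26.521″.

Δλ = -26.52″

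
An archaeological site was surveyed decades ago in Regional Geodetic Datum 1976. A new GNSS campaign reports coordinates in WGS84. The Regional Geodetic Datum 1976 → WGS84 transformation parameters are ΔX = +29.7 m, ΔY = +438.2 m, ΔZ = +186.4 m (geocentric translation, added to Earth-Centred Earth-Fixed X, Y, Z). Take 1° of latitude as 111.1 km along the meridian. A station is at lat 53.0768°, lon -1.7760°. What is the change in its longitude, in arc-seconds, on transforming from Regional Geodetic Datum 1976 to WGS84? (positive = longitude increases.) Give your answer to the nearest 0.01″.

Δλ = 23.67″

sin φ = 0.799441, cos φ = 0.600744, sin λ = -0.030992, cos λ = 0.999520.
East component: ΔE = −sin λ·ΔX + cos λ·ΔY = −(-0.030992)(29.7) + (0.999520)(438.2) = 438.91 m.
1° of latitude spans 111100 m; at latitude φ, 1° of longitude spans that × cos φ = 66742.7 m, so Δλ = 438.91 / 66742.7 × 3600 = 23.674″.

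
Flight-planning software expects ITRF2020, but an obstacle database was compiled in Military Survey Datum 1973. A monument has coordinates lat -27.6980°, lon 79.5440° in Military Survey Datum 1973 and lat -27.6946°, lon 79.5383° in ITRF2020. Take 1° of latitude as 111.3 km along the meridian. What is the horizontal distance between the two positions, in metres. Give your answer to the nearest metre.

Δφ = -27.6946° − -27.6980° = +0.0034°; Δλ = 79.5383° − 79.5440° = -0.0057°.
ΔN = Δφ × 111300 = 378.4 m; ΔE = Δλ × 111300 × cos(-27.6980°) = -0.0057 × 111300 × 0.885410 = -561.7 m.
Distance = √(ΔE² + ΔN²) = √((-561.7)² + 378.4²) = 677.3 m.

677 m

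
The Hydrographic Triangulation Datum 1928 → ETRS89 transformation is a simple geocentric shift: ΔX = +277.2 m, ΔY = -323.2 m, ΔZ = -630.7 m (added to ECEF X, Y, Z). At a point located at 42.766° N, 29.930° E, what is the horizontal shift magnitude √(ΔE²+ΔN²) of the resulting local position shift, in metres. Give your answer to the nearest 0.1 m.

664.8 m

The local east axis at (φ, λ) is (−sin λ, cos λ, 0), so ΔE = −sin(29.930°)·277.2 + cos(29.930°)·(-323.2) = -418.40 m.
The local north axis is (−sin φ cos λ, −sin φ sin λ, cos φ), giving ΔN = -163.119 + 109.495 − 463.018 = -516.64 m.
Horizontal magnitude = √(ΔE² + ΔN²) = √((-418.40)² + (-516.64)²) = 664.82 m.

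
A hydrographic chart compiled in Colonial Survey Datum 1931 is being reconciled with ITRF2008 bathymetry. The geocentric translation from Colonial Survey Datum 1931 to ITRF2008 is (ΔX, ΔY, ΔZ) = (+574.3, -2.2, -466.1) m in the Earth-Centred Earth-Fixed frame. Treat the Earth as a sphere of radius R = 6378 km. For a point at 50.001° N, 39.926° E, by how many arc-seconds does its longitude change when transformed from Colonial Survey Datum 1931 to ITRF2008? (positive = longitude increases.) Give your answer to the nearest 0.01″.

Δλ = -18.63″

sin φ = 0.766056, cos φ = 0.642774, sin λ = 0.641798, cos λ = 0.766874.
East component: ΔE = −sin λ·ΔX + cos λ·ΔY = −(0.641798)(574.3) + (0.766874)(-2.2) = -370.27 m.
1° of latitude spans πR/180 = 111317 m; at latitude φ, 1° of longitude spans that × cos φ = 71551.8 m, so Δλ = -370.27 / 71551.8 × 3600 = -18.630″.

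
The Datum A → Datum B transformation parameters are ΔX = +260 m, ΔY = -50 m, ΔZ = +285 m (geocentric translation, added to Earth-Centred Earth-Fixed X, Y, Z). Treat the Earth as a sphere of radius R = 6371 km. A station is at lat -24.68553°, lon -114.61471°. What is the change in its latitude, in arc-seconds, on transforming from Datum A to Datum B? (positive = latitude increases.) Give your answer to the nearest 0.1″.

sin φ = -0.417638, cos φ = 0.908614, sin λ = -0.909129, cos λ = -0.416514.
North component: ΔN = −sin φ cos λ·ΔX − sin φ sin λ·ΔY + cos φ·ΔZ = −(-0.417638)(-0.416514)(260) − (-0.417638)(-0.909129)(-50) + (0.908614)(285) = 232.71 m.
1° of latitude spans πR/180 = 111195 m, so Δφ = 232.71 / 111195 × 3600 = 7.534″.

Δφ = 7.5″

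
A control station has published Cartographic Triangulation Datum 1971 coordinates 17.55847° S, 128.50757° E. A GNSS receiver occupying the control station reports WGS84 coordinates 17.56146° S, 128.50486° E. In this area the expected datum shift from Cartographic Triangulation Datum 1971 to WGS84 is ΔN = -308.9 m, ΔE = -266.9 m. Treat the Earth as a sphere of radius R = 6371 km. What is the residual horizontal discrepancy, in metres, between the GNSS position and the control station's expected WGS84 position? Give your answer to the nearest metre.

Observed coordinate differences: Δφ = -0.00299°, Δλ = -0.00271°.
Converting to metres (1° lat = 111195 m, cos φ = 0.953410): observed ΔN = -332.5 m, observed ΔE = -287.3 m.
Subtracting the expected shift leaves a residual of -332.5 − (-308.9) = -23.6 m north and -287.3 − (-266.9) = -20.4 m east.
Residual distance = √((-23.6)² + (-20.4)²) = 31.2 m.

31 m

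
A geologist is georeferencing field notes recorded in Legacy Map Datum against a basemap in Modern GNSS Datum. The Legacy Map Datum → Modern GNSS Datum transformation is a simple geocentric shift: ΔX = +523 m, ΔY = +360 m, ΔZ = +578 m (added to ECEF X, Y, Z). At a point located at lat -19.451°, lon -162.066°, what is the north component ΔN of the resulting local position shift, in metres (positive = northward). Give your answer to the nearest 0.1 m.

At φ = -19.451°, λ = -162.066°: sin φ = -0.333001, cos φ = 0.942927, sin λ = -0.307921, cos λ = -0.951412.
ΔN = −sin φ cos λ·ΔX − sin φ sin λ·ΔY + cos φ·ΔZ = −(-0.333001)(-0.951412)(523) − (-0.333001)(-0.307921)(360) + (0.942927)(578) = 342.40 m.

ΔN = 342.4 m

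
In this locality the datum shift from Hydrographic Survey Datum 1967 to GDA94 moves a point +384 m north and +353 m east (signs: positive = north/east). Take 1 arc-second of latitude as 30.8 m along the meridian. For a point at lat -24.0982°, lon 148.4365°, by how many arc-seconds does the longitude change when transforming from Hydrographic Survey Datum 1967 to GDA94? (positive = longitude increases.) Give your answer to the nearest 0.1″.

At latitude -24.0982°, cos φ = 0.912847.
1″ of longitude at this latitude = 30.80 × cos φ = 28.1157 m, so Δλ = 353.0 / 28.1157 = 12.555″.

Δλ = 12.6″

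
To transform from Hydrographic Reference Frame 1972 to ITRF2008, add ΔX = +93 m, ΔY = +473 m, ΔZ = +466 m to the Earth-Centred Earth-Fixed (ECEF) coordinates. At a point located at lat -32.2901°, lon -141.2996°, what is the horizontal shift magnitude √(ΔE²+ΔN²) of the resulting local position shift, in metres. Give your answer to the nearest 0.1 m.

368.2 m

At φ = -32.2901°, λ = -141.2996°: sin φ = -0.534206, cos φ = 0.845354, sin λ = -0.625248, cos λ = -0.780426.
ΔE = −sin λ·ΔX + cos λ·ΔY = −(-0.625248)·(93) + (-0.780426)·(473) = -310.99 m.
ΔN = −sin φ cos λ·ΔX − sin φ sin λ·ΔY + cos φ·ΔZ = −(-0.534206)(-0.780426)(93) − (-0.534206)(-0.625248)(473) + (0.845354)(466) = 197.18 m.
Horizontal magnitude = √(ΔE² + ΔN²) = √((-310.99)² + 197.18²) = 368.23 m.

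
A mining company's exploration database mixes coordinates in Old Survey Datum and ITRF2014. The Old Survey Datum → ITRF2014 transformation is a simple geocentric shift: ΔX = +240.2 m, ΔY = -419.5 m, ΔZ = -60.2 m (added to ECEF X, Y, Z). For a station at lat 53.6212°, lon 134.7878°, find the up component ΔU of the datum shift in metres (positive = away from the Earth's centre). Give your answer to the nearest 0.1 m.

The local up (radial) axis is (cos φ cos λ, cos φ sin λ, sin φ), giving ΔU = -100.366 − 176.589 − 48.468 = -325.42 m.

ΔU = -325.4 m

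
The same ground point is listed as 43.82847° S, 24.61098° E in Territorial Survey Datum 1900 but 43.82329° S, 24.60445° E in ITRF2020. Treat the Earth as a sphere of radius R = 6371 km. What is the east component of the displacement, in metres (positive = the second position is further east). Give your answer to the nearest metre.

ΔE = -524 m

Δφ = -43.82329° − -43.82847° = +0.00518°; Δλ = 24.60445° − 24.61098° = -0.00653°.
1° along a meridian = πR/180 = 111195 m.
ΔN = Δφ × 111195 = 576.0 m; ΔE = Δλ × 111195 × cos(-43.82847°) = -0.00653 × 111195 × 0.721416 = -523.8 m.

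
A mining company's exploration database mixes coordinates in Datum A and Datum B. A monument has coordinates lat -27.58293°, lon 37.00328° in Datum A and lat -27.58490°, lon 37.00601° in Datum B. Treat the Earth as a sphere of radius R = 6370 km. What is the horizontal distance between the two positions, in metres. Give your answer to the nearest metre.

347 m

Δφ = -27.58490° − -27.58293° = -0.00197°; Δλ = 37.00601° − 37.00328° = +0.00273°.
1° along a meridian = πR/180 = 111177 m.
ΔN = Δφ × 111177 = -219.0 m; ΔE = Δλ × 111177 × cos(-27.58293°) = +0.00273 × 111177 × 0.886342 = 269.0 m.
Distance = √(ΔE² + ΔN²) = √(269.0² + (-219.0)²) = 346.9 m.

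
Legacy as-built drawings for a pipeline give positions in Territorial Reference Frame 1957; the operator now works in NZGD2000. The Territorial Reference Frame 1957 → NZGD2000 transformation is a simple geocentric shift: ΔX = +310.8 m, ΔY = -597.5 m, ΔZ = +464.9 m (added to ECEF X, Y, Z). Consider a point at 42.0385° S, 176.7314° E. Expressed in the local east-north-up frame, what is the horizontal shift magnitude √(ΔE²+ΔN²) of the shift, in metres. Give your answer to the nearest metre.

The local east axis at (φ, λ) is (−sin λ, cos λ, 0), so ΔE = −sin(176.7314°)·310.8 + cos(176.7314°)·(-597.5) = 578.81 m.
The local north axis is (−sin φ cos λ, −sin φ sin λ, cos φ), giving ΔN = -207.782 − 22.813 + 345.279 = 114.68 m.
Horizontal magnitude = √(ΔE² + ΔN²) = √(578.81² + 114.68²) = 590.06 m.

590 m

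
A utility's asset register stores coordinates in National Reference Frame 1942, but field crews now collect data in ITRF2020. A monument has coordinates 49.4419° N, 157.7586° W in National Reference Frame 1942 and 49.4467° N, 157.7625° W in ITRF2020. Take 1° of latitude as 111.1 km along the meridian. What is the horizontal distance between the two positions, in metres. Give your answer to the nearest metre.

Δφ = 49.4467° − 49.4419° = +0.0048°; Δλ = -157.7625° − -157.7586° = -0.0039°.
ΔN = Δφ × 111100 = 533.3 m; ΔE = Δλ × 111100 × cos(49.4419°) = -0.0039 × 111100 × 0.650219 = -281.7 m.
Distance = √(ΔE² + ΔN²) = √((-281.7)² + 533.3²) = 603.1 m.

603 m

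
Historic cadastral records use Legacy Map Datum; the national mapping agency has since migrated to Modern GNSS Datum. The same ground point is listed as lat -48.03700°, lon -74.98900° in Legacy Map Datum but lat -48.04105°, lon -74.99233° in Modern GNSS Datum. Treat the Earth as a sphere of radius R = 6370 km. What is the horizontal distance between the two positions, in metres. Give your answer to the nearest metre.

Δφ = -48.04105° − -48.03700° = -0.00405°; Δλ = -74.99233° − -74.98900° = -0.00333°.
1° along a meridian = πR/180 = 111177 m.
ΔN = Δφ × 111177 = -450.3 m; ΔE = Δλ × 111177 × cos(-48.03700°) = -0.00333 × 111177 × 0.668651 = -247.5 m.
Distance = √(ΔE² + ΔN²) = √((-247.5)² + (-450.3)²) = 513.8 m.

514 m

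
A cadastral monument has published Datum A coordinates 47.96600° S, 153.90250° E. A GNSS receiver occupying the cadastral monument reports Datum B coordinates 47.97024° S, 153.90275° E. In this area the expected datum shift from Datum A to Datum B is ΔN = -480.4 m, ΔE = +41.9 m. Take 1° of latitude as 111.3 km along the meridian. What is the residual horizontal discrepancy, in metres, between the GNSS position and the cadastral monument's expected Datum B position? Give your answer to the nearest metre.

25 m

Observed coordinate differences: Δφ = -0.00424°, Δλ = +0.00025°.
Converting to metres (1° lat = 111300 m, cos φ = 0.669571): observed ΔN = -471.9 m, observed ΔE = 18.6 m.
Subtracting the expected shift leaves a residual of -471.9 − (-480.4) = 8.5 m north and 18.6 − (41.9) = -23.3 m east.
Residual distance = √(8.5² + (-23.3)²) = 24.8 m.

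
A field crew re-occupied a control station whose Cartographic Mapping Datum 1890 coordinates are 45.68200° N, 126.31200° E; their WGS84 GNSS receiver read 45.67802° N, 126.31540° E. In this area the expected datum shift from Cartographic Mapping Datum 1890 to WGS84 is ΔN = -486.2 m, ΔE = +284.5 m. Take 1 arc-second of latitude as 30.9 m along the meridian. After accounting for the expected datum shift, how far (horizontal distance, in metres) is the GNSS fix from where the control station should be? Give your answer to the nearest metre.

48 m

Observed coordinate differences: Δφ = -0.00398°, Δλ = +0.00340°.
Converting to metres (1° lat = 111240 m, cos φ = 0.698640): observed ΔN = -442.7 m, observed ΔE = 264.2 m.
Subtracting the expected shift leaves a residual of -442.7 − (-486.2) = 43.5 m north and 264.2 − (284.5) = -20.3 m east.
Residual distance = √(43.5² + (-20.3)²) = 48.0 m.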